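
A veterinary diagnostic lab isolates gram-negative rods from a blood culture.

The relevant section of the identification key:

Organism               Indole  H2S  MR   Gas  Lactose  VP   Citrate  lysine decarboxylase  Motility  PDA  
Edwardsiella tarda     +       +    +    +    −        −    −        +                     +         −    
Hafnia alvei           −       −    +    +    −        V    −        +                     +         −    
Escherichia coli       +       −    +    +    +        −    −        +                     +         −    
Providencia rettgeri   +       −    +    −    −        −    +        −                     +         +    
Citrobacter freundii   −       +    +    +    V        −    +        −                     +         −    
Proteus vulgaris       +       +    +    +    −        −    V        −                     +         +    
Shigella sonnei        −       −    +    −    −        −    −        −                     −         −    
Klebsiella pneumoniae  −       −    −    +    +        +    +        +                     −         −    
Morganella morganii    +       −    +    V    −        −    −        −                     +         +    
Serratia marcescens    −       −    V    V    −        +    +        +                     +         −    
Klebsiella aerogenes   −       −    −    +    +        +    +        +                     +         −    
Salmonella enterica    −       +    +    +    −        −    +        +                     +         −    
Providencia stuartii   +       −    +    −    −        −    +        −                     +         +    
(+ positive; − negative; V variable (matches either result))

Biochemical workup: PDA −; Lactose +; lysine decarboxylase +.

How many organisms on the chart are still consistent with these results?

3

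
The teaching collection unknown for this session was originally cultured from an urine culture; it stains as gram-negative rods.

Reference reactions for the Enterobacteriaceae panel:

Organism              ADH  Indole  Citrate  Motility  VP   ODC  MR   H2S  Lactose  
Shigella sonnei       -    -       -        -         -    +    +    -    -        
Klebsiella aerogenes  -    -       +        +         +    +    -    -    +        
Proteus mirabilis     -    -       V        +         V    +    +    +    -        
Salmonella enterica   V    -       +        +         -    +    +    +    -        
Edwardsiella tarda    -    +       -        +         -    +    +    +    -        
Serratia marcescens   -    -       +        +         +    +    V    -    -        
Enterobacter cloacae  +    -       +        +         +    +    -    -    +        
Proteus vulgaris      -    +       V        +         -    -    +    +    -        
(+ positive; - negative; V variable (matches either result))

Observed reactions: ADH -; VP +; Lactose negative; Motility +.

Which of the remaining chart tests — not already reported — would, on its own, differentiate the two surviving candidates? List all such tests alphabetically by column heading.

H2S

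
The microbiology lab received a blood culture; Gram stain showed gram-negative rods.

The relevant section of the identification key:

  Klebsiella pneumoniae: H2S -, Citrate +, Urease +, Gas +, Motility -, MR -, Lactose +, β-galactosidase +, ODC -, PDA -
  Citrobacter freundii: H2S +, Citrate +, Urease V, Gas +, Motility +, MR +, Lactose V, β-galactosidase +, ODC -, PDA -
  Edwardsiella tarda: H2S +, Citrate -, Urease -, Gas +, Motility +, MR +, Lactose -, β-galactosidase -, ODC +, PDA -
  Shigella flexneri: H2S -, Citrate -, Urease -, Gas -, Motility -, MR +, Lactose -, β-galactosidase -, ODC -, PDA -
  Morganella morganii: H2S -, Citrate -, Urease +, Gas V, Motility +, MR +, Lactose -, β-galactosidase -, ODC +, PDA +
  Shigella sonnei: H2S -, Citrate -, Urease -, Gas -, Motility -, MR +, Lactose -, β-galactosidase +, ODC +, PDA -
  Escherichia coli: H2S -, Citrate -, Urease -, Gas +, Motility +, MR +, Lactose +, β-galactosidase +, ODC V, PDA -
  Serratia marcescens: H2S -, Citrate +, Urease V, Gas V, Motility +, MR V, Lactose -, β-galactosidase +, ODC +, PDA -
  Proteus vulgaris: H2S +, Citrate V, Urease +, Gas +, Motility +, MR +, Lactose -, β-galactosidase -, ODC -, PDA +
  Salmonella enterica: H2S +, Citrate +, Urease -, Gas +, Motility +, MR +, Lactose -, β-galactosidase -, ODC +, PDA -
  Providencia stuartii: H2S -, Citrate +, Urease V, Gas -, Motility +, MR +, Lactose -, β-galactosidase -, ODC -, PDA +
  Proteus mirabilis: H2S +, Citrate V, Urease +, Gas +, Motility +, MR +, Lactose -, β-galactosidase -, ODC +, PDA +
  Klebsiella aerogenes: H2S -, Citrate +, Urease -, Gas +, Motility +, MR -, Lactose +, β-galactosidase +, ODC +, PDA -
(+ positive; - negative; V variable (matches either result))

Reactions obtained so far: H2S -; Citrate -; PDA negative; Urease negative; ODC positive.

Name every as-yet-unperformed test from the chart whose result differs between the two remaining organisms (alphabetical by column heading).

Citrate -: excludes 6 organisms — 7 left.
PDA -: excludes Morganella morganii, Proteus vulgaris, Proteus mirabilis — 4 left.
Urease -: all 4 remaining candidates are consistent.
ODC +: excludes Shigella flexneri — 3 left.
H2S -: excludes Edwardsiella tarda — 2 left.
Two candidates remain: Escherichia coli and Shigella sonnei.
  Gas: Escherichia coli +, Shigella sonnei - — discriminates.
  Motility: Escherichia coli +, Shigella sonnei - — discriminates.
  MR: + vs + — same for both, does not separate.
  Lactose: Escherichia coli +, Shigella sonnei - — discriminates.
  β-galactosidase: + vs + — same for both, does not separate.

Gas, Lactose, Motility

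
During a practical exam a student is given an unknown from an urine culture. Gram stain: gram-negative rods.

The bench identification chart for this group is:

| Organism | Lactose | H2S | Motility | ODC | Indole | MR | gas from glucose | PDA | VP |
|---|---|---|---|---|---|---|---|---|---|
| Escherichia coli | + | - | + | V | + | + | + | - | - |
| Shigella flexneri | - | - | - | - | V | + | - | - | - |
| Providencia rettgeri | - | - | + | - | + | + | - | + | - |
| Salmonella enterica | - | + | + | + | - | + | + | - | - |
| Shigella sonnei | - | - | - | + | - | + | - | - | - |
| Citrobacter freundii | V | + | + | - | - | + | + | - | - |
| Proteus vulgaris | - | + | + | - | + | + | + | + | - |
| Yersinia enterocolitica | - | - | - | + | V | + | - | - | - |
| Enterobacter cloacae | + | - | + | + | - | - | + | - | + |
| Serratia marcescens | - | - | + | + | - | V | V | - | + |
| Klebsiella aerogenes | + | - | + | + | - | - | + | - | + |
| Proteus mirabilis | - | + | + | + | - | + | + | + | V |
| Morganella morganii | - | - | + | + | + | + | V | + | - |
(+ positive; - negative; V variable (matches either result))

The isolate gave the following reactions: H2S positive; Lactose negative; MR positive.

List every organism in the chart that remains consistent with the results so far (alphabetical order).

Lactose -: excludes Escherichia coli, Enterobacter cloacae, Klebsiella aerogenes — 10 left.
MR +: all 10 remaining candidates are consistent.
H2S +: excludes 6 organisms — 4 left.

Citrobacter freundii, Proteus mirabilis, Proteus vulgaris, Salmonella enterica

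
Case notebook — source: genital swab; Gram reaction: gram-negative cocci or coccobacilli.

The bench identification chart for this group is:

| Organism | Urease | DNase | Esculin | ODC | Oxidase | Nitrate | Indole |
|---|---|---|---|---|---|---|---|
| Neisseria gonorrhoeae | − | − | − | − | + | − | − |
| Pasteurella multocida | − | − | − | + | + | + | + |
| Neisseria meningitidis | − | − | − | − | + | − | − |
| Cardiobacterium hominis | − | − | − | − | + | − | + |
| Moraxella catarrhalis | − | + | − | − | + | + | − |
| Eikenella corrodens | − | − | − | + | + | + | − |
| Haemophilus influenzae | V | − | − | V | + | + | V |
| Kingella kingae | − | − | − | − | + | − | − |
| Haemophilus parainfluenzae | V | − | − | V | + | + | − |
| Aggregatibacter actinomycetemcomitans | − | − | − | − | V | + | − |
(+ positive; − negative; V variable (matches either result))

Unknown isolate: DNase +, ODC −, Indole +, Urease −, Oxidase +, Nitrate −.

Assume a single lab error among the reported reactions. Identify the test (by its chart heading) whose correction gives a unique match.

As reported, no row in the chart matches all 6 reactions.
Reversing Oxidase → still no organism matches.
Reversing DNase (to −) → unique match: Cardiobacterium hominis.
Reversing Nitrate → still no organism matches.
Reversing Indole → still no organism matches.
Reversing Urease → still no organism matches.
Reversing ODC → still no organism matches.

DNase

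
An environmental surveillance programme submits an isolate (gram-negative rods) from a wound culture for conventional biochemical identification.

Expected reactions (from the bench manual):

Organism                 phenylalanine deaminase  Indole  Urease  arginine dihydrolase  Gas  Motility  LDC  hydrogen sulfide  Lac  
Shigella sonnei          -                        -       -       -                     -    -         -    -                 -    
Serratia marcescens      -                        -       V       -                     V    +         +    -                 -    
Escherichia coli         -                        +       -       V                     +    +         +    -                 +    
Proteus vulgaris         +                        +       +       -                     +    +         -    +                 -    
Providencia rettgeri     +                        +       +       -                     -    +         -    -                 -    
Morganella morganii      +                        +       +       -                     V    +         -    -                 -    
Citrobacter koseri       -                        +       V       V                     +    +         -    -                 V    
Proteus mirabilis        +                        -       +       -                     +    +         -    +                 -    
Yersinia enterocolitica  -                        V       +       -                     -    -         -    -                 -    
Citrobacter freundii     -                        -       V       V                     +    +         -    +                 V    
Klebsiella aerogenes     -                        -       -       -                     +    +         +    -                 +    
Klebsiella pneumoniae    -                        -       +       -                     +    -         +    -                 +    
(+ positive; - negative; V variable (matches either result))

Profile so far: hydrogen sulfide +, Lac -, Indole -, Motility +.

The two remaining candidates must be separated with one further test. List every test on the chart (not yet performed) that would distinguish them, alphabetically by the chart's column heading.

phenylalanine deaminase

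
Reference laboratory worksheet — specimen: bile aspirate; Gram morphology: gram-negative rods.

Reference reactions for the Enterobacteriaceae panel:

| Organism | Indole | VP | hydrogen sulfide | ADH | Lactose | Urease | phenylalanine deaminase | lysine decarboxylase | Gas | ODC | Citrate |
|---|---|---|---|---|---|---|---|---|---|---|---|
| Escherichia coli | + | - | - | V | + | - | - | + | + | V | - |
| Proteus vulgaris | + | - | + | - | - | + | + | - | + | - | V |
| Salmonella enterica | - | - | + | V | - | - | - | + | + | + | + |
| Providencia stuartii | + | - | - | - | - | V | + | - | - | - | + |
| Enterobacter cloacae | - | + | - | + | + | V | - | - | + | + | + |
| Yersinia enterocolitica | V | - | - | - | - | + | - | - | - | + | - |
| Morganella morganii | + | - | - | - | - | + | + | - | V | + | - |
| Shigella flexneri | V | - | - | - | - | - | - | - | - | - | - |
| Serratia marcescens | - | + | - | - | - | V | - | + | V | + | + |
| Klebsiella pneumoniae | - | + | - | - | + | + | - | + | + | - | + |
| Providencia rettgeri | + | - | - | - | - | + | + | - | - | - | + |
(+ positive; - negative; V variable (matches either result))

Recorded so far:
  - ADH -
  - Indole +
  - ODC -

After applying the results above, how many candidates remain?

ADH -: excludes Enterobacter cloacae — 10 left.
ODC -: excludes Salmonella enterica, Yersinia enterocolitica, Morganella morganii, Serratia marcescens — 6 left.
Indole +: excludes Klebsiella pneumoniae — 5 left.
Still consistent: Escherichia coli, Proteus vulgaris, Providencia rettgeri, Providencia stuartii, Shigella flexneri.

5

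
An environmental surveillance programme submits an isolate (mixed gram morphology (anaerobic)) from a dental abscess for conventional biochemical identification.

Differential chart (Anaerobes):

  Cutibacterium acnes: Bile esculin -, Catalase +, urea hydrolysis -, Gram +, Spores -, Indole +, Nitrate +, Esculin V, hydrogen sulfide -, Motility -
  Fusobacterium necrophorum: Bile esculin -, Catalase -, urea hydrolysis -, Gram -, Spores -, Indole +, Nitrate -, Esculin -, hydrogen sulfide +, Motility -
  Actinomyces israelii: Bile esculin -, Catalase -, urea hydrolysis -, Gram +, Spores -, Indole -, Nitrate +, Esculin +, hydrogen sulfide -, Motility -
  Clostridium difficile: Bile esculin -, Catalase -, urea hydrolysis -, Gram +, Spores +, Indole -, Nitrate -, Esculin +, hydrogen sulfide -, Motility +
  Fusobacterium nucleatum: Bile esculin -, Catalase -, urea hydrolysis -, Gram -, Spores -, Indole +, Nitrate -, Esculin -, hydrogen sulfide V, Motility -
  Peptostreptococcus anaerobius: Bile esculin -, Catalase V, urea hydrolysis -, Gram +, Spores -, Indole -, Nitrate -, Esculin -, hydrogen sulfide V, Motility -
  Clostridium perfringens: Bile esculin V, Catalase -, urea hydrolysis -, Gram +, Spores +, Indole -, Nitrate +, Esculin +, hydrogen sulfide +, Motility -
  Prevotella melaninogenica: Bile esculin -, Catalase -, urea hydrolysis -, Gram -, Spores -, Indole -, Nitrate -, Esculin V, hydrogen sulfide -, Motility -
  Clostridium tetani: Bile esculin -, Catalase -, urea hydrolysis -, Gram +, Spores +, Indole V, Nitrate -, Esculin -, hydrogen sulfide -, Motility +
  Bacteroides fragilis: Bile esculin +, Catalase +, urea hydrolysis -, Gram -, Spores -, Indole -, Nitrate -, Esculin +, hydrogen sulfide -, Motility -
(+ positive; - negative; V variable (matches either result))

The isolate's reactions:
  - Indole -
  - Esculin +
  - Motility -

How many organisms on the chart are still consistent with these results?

Indole -: excludes Cutibacterium acnes, Fusobacterium necrophorum, Fusobacterium nucleatum — 7 left.
Motility -: excludes Clostridium difficile, Clostridium tetani — 5 left.
Esculin +: excludes Peptostreptococcus anaerobius — 4 left.
Still consistent: Actinomyces israelii, Bacteroides fragilis, Clostridium perfringens, Prevotella melaninogenica.

4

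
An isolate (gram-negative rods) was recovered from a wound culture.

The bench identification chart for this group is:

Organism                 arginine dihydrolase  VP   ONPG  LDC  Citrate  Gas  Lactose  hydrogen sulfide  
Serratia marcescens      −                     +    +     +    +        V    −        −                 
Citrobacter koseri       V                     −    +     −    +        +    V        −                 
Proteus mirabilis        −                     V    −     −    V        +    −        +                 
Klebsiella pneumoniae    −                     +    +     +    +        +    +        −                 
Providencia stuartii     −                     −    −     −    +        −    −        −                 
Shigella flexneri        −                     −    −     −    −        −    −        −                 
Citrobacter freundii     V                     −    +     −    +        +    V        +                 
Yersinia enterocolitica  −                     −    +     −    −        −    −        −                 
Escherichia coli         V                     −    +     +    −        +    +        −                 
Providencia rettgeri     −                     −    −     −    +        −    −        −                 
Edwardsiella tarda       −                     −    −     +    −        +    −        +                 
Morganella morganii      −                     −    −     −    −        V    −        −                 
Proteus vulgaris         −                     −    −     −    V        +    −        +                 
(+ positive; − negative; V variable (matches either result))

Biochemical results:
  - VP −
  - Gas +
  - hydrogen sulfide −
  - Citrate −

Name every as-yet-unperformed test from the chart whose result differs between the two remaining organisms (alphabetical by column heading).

Lactose, LDC, ONPG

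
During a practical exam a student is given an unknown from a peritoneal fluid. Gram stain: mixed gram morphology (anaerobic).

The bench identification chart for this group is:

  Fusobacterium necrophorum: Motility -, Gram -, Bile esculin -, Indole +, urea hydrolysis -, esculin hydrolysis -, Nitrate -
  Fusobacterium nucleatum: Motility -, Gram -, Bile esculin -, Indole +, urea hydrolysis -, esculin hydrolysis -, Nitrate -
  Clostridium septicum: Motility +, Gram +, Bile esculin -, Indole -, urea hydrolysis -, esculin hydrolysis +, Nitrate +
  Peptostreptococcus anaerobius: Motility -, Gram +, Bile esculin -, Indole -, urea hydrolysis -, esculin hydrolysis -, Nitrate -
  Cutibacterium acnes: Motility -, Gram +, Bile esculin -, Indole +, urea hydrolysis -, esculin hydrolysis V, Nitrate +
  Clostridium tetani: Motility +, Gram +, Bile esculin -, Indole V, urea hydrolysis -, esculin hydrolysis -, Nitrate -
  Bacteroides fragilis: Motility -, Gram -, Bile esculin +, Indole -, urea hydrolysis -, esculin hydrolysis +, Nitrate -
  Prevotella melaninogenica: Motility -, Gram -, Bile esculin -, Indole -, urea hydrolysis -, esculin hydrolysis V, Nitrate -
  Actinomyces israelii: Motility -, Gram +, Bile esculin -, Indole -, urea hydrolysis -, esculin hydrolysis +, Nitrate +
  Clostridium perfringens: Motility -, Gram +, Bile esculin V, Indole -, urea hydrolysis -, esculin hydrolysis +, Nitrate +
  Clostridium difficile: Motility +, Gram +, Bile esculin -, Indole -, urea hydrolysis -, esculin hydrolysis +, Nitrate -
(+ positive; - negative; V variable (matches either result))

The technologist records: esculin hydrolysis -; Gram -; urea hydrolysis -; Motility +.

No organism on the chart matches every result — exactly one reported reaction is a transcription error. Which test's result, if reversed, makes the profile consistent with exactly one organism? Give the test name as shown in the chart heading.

As reported, no row in the chart matches all 4 reactions.
Reversing Motility → 3 organisms match (not unique).
Reversing esculin hydrolysis → still no organism matches.
Reversing urea hydrolysis → still no organism matches.
Reversing Gram (to +) → unique match: Clostridium tetani.

Gram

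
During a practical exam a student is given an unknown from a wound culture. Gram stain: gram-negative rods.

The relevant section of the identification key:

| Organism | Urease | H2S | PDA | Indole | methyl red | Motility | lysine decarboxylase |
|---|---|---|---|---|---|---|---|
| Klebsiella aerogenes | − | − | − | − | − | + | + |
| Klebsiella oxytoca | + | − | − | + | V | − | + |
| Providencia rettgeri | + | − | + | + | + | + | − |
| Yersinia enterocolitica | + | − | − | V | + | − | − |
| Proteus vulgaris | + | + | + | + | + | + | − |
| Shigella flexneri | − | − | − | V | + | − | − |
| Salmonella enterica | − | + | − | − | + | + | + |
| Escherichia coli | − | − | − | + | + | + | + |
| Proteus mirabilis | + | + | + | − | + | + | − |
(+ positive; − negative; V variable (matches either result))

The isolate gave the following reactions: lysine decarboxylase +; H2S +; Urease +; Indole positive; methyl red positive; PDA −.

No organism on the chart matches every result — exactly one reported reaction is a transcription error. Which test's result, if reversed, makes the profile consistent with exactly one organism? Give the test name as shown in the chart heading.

H2S

As reported, no row in the chart matches all 6 reactions.
Reversing methyl red → still no organism matches.
Reversing lysine decarboxylase → still no organism matches.
Reversing H2S (to −) → unique match: Klebsiella oxytoca.
Reversing PDA → still no organism matches.
Reversing Indole → still no organism matches.
Reversing Urease → still no organism matches.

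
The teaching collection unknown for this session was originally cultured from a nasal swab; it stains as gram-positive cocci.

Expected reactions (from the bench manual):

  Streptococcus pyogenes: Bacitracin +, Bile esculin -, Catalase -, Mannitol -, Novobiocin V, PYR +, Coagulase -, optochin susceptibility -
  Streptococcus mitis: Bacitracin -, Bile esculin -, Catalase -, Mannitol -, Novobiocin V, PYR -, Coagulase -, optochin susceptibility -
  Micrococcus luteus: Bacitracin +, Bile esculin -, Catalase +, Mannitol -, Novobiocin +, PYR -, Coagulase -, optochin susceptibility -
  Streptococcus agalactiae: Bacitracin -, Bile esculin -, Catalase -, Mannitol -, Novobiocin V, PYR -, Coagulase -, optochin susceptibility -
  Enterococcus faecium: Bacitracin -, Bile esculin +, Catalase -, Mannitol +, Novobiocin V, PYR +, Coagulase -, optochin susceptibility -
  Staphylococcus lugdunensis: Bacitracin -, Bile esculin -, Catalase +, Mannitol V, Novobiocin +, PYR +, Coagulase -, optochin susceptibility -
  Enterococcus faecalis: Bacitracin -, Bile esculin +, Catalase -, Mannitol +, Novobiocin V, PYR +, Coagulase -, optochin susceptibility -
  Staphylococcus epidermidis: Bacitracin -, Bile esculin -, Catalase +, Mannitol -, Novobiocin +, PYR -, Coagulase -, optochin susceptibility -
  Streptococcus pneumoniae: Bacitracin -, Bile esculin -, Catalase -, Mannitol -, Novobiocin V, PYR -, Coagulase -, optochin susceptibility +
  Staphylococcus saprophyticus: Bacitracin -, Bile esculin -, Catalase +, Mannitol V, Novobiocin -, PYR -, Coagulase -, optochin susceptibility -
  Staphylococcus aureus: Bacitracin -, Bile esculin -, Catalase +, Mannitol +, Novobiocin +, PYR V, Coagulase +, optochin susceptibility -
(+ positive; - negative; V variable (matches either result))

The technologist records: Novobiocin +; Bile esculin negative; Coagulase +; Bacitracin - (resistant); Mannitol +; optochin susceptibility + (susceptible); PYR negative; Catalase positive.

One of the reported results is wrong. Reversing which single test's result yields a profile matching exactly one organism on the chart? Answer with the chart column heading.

As reported, no row in the chart matches all 8 reactions.
Reversing Bacitracin → still no organism matches.
Reversing Novobiocin → still no organism matches.
Reversing Catalase → still no organism matches.
Reversing Coagulase → still no organism matches.
Reversing Mannitol → still no organism matches.
Reversing optochin susceptibility (to -) → unique match: Staphylococcus aureus.
Reversing PYR → still no organism matches.
Reversing Bile esculin → still no organism matches.

optochin susceptibility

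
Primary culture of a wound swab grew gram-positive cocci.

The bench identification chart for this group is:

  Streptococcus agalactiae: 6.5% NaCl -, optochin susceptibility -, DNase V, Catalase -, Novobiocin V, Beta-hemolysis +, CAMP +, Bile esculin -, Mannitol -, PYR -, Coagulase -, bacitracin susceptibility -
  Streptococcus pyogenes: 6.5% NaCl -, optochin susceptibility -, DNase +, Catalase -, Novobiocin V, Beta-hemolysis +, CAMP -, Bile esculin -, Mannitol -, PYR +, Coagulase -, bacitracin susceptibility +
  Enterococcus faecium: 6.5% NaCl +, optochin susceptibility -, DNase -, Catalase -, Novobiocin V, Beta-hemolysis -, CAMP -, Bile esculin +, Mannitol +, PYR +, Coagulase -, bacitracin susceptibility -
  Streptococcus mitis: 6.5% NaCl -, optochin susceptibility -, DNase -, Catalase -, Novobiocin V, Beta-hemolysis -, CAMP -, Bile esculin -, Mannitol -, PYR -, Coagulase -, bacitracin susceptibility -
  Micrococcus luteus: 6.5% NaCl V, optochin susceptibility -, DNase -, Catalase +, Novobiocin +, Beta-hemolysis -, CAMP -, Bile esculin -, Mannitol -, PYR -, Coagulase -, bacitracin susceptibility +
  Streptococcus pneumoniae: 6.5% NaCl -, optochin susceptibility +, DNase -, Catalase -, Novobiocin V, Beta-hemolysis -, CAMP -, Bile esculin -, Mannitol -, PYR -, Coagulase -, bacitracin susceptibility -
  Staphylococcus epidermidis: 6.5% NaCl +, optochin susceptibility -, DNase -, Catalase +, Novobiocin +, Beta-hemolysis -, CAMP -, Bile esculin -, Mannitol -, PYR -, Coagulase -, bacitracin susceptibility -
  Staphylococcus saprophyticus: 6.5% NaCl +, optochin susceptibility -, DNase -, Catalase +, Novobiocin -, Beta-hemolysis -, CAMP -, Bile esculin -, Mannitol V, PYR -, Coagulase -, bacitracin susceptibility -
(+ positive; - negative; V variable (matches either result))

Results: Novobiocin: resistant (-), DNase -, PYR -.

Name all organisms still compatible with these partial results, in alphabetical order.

PYR -: excludes Streptococcus pyogenes, Enterococcus faecium — 6 left.
DNase -: all 6 remaining candidates are consistent.
Novobiocin -: excludes Micrococcus luteus, Staphylococcus epidermidis — 4 left.

Staphylococcus saprophyticus, Streptococcus agalactiae, Streptococcus mitis, Streptococcus pneumoniae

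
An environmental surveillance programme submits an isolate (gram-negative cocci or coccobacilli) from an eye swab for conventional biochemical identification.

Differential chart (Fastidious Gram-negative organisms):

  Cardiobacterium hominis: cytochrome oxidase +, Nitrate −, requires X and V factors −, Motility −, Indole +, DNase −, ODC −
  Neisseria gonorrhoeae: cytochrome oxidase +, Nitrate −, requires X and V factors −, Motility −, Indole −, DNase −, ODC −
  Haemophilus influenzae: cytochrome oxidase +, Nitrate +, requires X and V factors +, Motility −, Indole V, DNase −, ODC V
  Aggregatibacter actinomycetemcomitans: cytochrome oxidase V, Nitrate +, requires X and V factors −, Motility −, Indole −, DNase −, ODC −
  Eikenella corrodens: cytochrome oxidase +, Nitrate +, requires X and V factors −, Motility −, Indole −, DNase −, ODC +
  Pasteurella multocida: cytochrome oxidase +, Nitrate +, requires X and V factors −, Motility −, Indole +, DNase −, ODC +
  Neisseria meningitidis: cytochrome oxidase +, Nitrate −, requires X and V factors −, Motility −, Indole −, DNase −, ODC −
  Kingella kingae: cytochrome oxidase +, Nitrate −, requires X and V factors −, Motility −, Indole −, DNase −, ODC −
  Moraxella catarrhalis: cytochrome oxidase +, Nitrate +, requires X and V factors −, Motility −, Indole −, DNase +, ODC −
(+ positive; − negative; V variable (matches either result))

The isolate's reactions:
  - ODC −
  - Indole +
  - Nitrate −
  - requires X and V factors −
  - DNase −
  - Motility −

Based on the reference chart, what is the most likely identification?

requires X and V factors −: excludes Haemophilus influenzae — 8 left.
ODC −: excludes Eikenella corrodens, Pasteurella multocida — 6 left.
DNase −: excludes Moraxella catarrhalis — 5 left.
Nitrate −: excludes Aggregatibacter actinomycetemcomitans — 4 left.
Indole +: excludes Neisseria gonorrhoeae, Neisseria meningitidis, Kingella kingae — 1 left.
Motility −: the one remaining candidate is consistent.

Cardiobacterium hominis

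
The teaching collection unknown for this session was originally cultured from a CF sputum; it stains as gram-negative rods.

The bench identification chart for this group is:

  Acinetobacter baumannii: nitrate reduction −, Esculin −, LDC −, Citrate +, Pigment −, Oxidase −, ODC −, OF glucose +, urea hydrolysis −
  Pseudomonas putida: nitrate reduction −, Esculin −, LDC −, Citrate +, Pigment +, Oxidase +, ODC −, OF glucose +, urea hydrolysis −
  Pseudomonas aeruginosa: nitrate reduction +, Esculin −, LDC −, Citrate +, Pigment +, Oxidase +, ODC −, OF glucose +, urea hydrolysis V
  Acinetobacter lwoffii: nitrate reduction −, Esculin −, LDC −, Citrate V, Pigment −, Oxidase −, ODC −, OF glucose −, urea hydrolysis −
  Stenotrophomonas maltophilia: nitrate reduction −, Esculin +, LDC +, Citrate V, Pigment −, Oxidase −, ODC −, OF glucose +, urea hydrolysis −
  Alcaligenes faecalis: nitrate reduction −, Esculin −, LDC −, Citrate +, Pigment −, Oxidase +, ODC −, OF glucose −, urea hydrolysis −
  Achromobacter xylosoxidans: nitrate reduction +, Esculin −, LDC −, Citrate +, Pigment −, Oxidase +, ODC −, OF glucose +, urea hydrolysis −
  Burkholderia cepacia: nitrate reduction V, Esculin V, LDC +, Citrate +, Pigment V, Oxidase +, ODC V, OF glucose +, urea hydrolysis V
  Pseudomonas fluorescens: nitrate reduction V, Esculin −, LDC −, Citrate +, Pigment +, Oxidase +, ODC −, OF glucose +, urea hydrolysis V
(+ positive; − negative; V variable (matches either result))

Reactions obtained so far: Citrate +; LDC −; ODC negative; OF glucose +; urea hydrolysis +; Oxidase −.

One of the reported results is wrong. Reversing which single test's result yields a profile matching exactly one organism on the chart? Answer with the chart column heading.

As reported, no row in the chart matches all 6 reactions.
Reversing ODC → still no organism matches.
Reversing OF glucose → still no organism matches.
Reversing Oxidase → 2 organisms match (not unique).
Reversing Citrate → still no organism matches.
Reversing LDC → still no organism matches.
Reversing urea hydrolysis (to −) → unique match: Acinetobacter baumannii.

urea hydrolysis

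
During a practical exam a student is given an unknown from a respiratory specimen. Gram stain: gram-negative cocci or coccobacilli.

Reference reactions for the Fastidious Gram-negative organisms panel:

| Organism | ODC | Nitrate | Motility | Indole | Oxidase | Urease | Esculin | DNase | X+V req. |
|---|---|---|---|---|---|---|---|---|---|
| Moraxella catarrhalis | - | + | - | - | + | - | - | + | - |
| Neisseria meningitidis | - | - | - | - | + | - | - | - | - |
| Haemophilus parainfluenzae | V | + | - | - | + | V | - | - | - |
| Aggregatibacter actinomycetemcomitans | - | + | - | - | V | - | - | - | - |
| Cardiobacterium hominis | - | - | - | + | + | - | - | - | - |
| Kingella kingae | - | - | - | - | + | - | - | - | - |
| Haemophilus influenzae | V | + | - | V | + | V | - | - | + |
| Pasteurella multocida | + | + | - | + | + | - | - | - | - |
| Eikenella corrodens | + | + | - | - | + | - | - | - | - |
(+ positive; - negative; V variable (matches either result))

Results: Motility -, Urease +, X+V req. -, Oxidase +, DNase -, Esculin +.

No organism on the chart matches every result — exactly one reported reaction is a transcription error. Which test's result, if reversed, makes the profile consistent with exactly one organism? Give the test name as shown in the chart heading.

As reported, no row in the chart matches all 6 reactions.
Reversing DNase → still no organism matches.
Reversing Oxidase → still no organism matches.
Reversing Esculin (to -) → unique match: Haemophilus parainfluenzae.
Reversing X+V req. → still no organism matches.
Reversing Urease → still no organism matches.
Reversing Motility → still no organism matches.

Esculin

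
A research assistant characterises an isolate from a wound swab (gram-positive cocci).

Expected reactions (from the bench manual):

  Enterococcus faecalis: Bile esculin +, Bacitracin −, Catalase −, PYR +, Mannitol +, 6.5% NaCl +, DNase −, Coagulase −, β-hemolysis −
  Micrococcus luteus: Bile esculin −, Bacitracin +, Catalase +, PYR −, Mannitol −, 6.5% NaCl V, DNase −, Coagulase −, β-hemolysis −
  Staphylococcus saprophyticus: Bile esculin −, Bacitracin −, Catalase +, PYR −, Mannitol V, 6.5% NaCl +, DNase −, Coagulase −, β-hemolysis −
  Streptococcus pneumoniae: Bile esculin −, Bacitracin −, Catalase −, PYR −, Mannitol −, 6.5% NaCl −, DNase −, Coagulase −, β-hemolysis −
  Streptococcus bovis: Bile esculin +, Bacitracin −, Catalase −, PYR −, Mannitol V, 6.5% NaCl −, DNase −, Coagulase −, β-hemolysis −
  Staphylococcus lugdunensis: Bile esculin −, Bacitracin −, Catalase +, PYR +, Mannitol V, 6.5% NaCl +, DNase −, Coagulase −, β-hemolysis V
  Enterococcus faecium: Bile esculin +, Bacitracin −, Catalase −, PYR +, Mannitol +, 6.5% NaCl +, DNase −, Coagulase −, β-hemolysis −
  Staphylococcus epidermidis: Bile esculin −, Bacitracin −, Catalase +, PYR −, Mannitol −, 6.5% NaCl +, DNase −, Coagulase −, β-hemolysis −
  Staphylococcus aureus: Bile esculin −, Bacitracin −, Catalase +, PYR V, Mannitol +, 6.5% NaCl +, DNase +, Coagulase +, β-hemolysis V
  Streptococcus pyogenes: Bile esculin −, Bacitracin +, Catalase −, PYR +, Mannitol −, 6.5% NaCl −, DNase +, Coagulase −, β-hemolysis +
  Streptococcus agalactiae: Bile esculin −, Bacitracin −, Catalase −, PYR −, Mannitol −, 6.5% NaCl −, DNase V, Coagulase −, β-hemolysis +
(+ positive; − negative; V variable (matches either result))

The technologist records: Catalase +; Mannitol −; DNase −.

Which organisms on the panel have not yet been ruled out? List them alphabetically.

Catalase +: excludes 6 organisms — 5 left.
Mannitol −: excludes Staphylococcus aureus — 4 left.
DNase −: all 4 remaining candidates are consistent.

Micrococcus luteus, Staphylococcus epidermidis, Staphylococcus lugdunensis, Staphylococcus saprophyticus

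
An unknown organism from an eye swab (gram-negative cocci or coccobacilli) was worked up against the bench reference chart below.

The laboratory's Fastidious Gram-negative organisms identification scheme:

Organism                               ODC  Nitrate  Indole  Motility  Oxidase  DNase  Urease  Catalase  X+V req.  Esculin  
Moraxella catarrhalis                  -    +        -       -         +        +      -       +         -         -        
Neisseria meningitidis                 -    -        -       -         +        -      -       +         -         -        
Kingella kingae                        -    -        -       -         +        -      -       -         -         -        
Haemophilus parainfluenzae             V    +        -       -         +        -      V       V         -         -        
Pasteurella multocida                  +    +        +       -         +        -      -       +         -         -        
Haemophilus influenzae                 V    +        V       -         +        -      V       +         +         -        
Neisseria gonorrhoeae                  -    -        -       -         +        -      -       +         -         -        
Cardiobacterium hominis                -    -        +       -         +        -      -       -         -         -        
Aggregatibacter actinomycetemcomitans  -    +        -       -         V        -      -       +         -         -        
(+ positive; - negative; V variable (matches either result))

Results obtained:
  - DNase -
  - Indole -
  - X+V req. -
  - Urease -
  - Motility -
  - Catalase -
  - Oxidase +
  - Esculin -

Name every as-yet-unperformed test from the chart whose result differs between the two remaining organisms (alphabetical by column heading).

Oxidase +: all 9 remaining candidates are consistent.
Indole -: excludes Pasteurella multocida, Cardiobacterium hominis — 7 left.
Esculin -: all 7 remaining candidates are consistent.
Motility -: all 7 remaining candidates are consistent.
Urease -: all 7 remaining candidates are consistent.
DNase -: excludes Moraxella catarrhalis — 6 left.
X+V req. -: excludes Haemophilus influenzae — 5 left.
Catalase -: excludes Neisseria meningitidis, Neisseria gonorrhoeae, Aggregatibacter actinomycetemcomitans — 2 left.
Two candidates remain: Haemophilus parainfluenzae and Kingella kingae.
  ODC: V vs - — variable for at least one, does not separate.
  Nitrate: Haemophilus parainfluenzae +, Kingella kingae - — discriminates.

Nitrate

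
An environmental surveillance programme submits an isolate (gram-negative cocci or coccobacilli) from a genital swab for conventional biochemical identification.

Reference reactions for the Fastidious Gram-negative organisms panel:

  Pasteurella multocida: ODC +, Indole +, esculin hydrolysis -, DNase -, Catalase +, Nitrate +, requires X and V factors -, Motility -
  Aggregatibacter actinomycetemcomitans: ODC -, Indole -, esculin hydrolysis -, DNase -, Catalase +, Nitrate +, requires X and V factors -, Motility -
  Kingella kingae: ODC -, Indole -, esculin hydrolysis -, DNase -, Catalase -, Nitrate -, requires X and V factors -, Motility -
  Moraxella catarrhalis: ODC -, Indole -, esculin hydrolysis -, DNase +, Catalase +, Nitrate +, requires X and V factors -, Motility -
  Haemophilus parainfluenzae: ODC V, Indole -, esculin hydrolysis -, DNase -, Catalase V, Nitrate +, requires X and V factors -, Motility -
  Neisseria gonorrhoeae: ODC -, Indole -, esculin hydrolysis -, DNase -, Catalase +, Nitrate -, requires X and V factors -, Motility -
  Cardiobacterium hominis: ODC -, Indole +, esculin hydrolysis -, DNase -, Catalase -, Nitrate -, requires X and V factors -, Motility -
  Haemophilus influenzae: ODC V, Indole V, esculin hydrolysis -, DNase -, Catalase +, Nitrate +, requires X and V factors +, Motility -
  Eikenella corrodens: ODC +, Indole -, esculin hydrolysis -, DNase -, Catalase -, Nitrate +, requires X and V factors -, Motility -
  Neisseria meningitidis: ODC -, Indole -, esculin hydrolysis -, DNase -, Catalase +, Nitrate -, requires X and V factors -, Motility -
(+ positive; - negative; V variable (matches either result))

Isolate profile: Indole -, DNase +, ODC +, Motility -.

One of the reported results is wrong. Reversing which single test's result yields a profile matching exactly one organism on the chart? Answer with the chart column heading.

As reported, no row in the chart matches all 4 reactions.
Reversing DNase → 3 organisms match (not unique).
Reversing Indole → still no organism matches.
Reversing ODC (to -) → unique match: Moraxella catarrhalis.
Reversing Motility → still no organism matches.

ODC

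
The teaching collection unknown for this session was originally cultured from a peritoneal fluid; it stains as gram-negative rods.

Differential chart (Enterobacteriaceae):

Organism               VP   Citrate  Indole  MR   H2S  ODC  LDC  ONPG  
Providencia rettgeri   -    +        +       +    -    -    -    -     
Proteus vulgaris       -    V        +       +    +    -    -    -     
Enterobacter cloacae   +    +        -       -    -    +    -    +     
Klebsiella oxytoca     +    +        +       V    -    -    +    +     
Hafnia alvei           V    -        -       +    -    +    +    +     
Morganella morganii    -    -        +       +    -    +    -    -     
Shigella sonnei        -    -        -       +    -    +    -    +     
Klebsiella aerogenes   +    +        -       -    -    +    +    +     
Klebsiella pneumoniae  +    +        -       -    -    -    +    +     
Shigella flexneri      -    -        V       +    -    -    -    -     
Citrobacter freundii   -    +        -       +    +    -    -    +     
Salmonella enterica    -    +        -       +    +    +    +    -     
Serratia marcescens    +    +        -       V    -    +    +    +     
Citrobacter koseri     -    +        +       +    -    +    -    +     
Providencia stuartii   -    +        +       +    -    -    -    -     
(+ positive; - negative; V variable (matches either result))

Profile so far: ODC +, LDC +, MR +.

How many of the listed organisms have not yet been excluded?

ODC +: excludes 7 organisms — 8 left.
MR +: excludes Enterobacter cloacae, Klebsiella aerogenes — 6 left.
LDC +: excludes Morganella morganii, Shigella sonnei, Citrobacter koseri — 3 left.
Still consistent: Hafnia alvei, Salmonella enterica, Serratia marcescens.

3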